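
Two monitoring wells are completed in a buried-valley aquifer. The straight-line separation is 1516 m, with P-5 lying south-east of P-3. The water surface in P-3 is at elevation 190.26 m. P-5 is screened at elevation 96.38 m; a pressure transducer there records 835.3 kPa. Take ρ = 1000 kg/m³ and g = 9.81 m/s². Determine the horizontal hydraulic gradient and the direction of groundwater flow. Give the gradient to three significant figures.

Total head at P-3: h = 190.26 m (water level in the piezometer is the total head).
Pressure head at P-5: ψ = P/(ρg) = 835.3×1000 / (1000 × 9.81) = 85.15 m.
Total head at P-5: h = z + ψ = 96.38 + 85.15 = 181.53 m.
Head difference: h(P-3) − h(P-5) = 190.26 − 181.53 = 8.73 m.
Hydraulic gradient: i = |Δh| / L = 8.73 / 1516 = 0.00576.
Flow is from higher to lower head: from P-3 toward P-5, i.e. toward the south-east.

i ≈ 0.00576; groundwater flows toward the south-east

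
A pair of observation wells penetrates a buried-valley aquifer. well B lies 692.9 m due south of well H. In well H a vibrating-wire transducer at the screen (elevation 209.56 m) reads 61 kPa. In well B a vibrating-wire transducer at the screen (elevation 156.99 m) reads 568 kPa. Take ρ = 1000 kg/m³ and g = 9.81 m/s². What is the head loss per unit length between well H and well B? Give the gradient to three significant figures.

i ≈ 0.00128 m/m

Pressure head at well H: ψ = P/(ρg) = 61×1000 / (1000 × 9.81) = 6.22 m.
Total head at well H: h = z + ψ = 209.56 + 6.22 = 215.78 m.
Pressure head at well B: ψ = P/(ρg) = 568×1000 / (1000 × 9.81) = 57.90 m.
Total head at well B: h = z + ψ = 156.99 + 57.90 = 214.89 m.
Head difference: h(well H) − h(well B) = 215.78 − 214.89 = 0.89 m.
Hydraulic gradient: i = |Δh| / L = 0.89 / 692.9 = 0.00128.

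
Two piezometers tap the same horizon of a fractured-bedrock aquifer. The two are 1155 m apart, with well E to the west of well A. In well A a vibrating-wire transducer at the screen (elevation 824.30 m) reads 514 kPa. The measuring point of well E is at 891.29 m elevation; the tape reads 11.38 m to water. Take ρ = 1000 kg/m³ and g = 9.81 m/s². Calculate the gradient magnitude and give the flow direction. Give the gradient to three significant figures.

i ≈ 0.00278; groundwater flows toward the east

Pressure head at well A: ψ = P/(ρg) = 514×1000 / (1000 × 9.81) = 52.40 m.
Total head at well A: h = z + ψ = 824.30 + 52.40 = 876.70 m.
Total head at well E: h = 891.29 − 11.38 = 879.91 m.
Head difference: h(well A) − h(well E) = 876.70 − 879.91 = -3.21 m.
Hydraulic gradient: i = |Δh| / L = 3.21 / 1155 = 0.00278.
Flow is from higher to lower head: from well E toward well A, i.e. toward the east.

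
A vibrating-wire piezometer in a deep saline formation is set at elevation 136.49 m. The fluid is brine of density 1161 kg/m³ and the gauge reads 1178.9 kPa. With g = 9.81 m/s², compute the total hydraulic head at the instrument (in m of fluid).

h ≈ 240.00 m

ψ = P/(ρg) = 1178.9×1000 / (1161 × 9.81) = 103.51 m.
h = z + ψ = 136.49 + 103.51 = 240.00 m.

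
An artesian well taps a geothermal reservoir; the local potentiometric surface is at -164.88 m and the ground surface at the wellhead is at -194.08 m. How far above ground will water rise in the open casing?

≈ 29.20 m above ground

Water rises to the potentiometric surface, so the rise above ground = -164.88 − (-194.08) = 29.20 m.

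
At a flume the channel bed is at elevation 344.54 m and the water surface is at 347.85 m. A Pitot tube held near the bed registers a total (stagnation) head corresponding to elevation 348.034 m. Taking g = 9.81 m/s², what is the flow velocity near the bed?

Near the bed, under hydrostatic conditions, the piezometric head (z + ψ) equals the free-surface elevation, 347.85 m.
Velocity head = total − piezometric = 348.034 − 347.85 = 0.184 m.
v = √(2g·h_v) = √(2 × 9.81 × 0.184) = 1.90 m/s.

v ≈ 1.90 m/s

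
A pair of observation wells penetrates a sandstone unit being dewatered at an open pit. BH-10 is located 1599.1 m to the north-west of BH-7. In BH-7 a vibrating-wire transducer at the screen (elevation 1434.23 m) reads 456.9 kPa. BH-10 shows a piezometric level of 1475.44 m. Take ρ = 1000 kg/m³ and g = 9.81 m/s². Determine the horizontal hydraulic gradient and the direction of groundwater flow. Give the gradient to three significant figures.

Pressure head at BH-7: ψ = P/(ρg) = 456.9×1000 / (1000 × 9.81) = 46.57 m.
Total head at BH-7: h = z + ψ = 1434.23 + 46.57 = 1480.80 m.
Total head at BH-10: h = 1475.44 m (water level in the piezometer is the total head).
Head difference: h(BH-7) − h(BH-10) = 1480.80 − 1475.44 = 5.36 m.
Hydraulic gradient: i = |Δh| / L = 5.36 / 1599.1 = 0.00335.
Flow is from higher to lower head: from BH-7 toward BH-10, i.e. toward the north-west.

i ≈ 0.00335; groundwater flows toward the north-west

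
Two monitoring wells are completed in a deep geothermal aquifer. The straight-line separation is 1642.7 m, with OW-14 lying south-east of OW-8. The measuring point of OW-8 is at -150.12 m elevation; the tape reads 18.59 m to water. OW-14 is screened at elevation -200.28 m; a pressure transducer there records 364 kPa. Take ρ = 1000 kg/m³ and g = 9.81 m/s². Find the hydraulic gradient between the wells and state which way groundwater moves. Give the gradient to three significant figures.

Total head at OW-8: h = -150.12 − 18.59 = -168.71 m.
Pressure head at OW-14: ψ = P/(ρg) = 364×1000 / (1000 × 9.81) = 37.10 m.
Total head at OW-14: h = z + ψ = -200.28 + 37.10 = -163.18 m.
Head difference: h(OW-8) − h(OW-14) = -168.71 − (-163.18) = -5.53 m.
Hydraulic gradient: i = |Δh| / L = 5.53 / 1642.7 = 0.00337.
Flow is from higher to lower head: from OW-14 toward OW-8, i.e. toward the north-west.

i ≈ 0.00337; groundwater flows toward the north-west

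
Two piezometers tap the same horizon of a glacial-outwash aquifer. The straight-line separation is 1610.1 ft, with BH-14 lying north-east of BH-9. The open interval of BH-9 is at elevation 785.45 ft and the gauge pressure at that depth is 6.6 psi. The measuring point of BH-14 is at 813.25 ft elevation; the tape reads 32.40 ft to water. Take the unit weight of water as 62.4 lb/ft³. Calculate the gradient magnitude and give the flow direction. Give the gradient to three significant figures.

Pressure head at BH-9: ψ = 144·P/γ = 144 × 6.6 / 62.4 = 15.23 ft.
Total head at BH-9: h = z + ψ = 785.45 + 15.23 = 800.68 ft.
Total head at BH-14: h = 813.25 − 32.40 = 780.85 ft.
Head difference: h(BH-9) − h(BH-14) = 800.68 − 780.85 = 19.83 ft.
Hydraulic gradient: i = |Δh| / L = 19.83 / 1610.1 = 0.0123.
Flow is from higher to lower head: from BH-9 toward BH-14, i.e. toward the north-east.

i ≈ 0.0123; groundwater flows toward the north-east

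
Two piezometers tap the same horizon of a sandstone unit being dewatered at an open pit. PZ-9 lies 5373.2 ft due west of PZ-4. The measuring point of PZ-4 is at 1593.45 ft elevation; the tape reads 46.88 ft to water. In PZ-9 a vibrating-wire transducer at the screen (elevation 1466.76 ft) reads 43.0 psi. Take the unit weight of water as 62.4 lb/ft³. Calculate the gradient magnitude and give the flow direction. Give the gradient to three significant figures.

Total head at PZ-4: h = 1593.45 − 46.88 = 1546.57 ft.
Pressure head at PZ-9: ψ = 144·P/γ = 144 × 43.0 / 62.4 = 99.23 ft.
Total head at PZ-9: h = z + ψ = 1466.76 + 99.23 = 1565.99 ft.
Head difference: h(PZ-4) − h(PZ-9) = 1546.57 − 1565.99 = -19.42 ft.
Hydraulic gradient: i = |Δh| / L = 19.42 / 5373.2 = 0.00361.
Flow is from higher to lower head: from PZ-9 toward PZ-4, i.e. toward the east.

i ≈ 0.00361; groundwater flows toward the east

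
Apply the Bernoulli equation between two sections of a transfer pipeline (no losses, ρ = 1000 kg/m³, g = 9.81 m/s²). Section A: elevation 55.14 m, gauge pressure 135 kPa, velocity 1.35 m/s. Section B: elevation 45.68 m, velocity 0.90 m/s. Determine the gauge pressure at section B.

Pressure head at A: ψ₁ = P₁/(ρg) = 135×1000 / (1000 × 9.81) = 13.76 m.
Velocity heads: v₁²/2g = 1.35²/19.62 = 0.093 m; v₂²/2g = 0.90²/19.62 = 0.041 m.
Total head H = z₁ + ψ₁ + v₁²/2g = 55.14 + 13.76 + 0.093 = 68.99 m.
ψ₂ = H − z₂ − v₂²/2g = 68.99 − 45.68 − 0.041 = 23.27 m.
P₂ = ρgψ₂ = 1000 × 9.81 × 23.27 ≈ 228 kPa.

P₂ ≈ 228 kPa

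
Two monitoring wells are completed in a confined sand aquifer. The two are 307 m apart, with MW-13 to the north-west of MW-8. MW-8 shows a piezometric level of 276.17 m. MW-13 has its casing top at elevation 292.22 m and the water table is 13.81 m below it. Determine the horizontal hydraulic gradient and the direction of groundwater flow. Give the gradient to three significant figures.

i ≈ 0.00730; groundwater flows toward the south-east

Total head at MW-8: h = 276.17 m (water level in the piezometer is the total head).
Total head at MW-13: h = 292.22 − 13.81 = 278.41 m.
Head difference: h(MW-8) − h(MW-13) = 276.17 − 278.41 = -2.24 m.
Hydraulic gradient: i = |Δh| / L = 2.24 / 307 = 0.00730.
Flow is from higher to lower head: from MW-13 toward MW-8, i.e. toward the south-east.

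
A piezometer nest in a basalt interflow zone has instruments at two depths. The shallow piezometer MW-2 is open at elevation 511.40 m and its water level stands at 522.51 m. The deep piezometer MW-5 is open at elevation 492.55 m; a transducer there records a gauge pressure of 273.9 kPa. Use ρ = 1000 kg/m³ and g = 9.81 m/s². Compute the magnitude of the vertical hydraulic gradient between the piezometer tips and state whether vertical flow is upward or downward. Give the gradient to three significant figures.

|i_v| ≈ 0.108; vertical flow is downward

Total head at MW-2: h = 522.51 m (water level in the standpipe).
Pressure head at MW-5: ψ = P/(ρg) = 273.9×1000 / (1000 × 9.81) = 27.92 m.
Total head at MW-5: h = z + ψ = 492.55 + 27.92 = 520.47 m.
Δh = h(MW-2) − h(MW-5) = 522.51 − 520.47 = 2.04 m.
Vertical separation Δz = 511.40 − 492.55 = 18.85 m.
|i_v| = |Δh| / Δz = 2.04 / 18.85 = 0.108.
Head is higher in the shallow piezometer, so vertical flow is downward (recharge condition).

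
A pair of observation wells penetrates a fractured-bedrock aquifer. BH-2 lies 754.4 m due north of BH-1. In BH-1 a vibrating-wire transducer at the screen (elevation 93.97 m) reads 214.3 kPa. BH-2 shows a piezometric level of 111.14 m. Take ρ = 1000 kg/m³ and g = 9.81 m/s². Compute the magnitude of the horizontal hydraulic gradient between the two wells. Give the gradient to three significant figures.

Pressure head at BH-1: ψ = P/(ρg) = 214.3×1000 / (1000 × 9.81) = 21.85 m.
Total head at BH-1: h = z + ψ = 93.97 + 21.85 = 115.82 m.
Total head at BH-2: h = 111.14 m (water level in the piezometer is the total head).
Head difference: h(BH-1) − h(BH-2) = 115.82 − 111.14 = 4.68 m.
Hydraulic gradient: i = |Δh| / L = 4.68 / 754.4 = 0.00620.

i ≈ 0.00620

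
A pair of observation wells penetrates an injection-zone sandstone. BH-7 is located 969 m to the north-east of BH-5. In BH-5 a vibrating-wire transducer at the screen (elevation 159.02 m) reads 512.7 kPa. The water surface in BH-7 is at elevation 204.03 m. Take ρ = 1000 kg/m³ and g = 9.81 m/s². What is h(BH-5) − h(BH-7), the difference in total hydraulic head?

Δh ≈ 7.25 m

Pressure head at BH-5: ψ = P/(ρg) = 512.7×1000 / (1000 × 9.81) = 52.26 m.
Total head at BH-5: h = z + ψ = 159.02 + 52.26 = 211.28 m.
Total head at BH-7: h = 204.03 m (water level in the piezometer is the total head).
Head difference: h(BH-5) − h(BH-7) = 211.28 − 204.03 = 7.25 m.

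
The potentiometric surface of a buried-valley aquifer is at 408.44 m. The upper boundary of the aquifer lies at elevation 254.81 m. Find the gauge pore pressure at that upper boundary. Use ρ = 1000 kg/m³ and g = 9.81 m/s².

Pressure head at the aquifer top: ψ = h − z = 408.44 − 254.81 = 153.63 m.
P = ρgψ = 1000 × 9.81 × 153.63 = 1507110 Pa ≈ 1510 kPa.

P ≈ 1510 kPa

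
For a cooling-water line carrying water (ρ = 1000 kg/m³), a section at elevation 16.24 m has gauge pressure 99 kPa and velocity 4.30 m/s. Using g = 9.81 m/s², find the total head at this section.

h ≈ 27.27 m

Pressure head ψ = P/(ρg) = 99×1000 / (1000 × 9.81) = 10.09 m.
Velocity head = v²/(2g) = 4.30² / (2 × 9.81) = 0.942 m.
h = z + ψ + v²/(2g) = 16.24 + 10.09 + 0.942 = 27.27 m.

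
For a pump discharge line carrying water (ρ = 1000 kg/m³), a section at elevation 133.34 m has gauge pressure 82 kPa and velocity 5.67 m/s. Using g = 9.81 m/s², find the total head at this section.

Pressure head ψ = P/(ρg) = 82×1000 / (1000 × 9.81) = 8.36 m.
Velocity head = v²/(2g) = 5.67² / (2 × 9.81) = 1.639 m.
h = z + ψ + v²/(2g) = 133.34 + 8.36 + 1.639 = 143.34 m.

h ≈ 143.34 m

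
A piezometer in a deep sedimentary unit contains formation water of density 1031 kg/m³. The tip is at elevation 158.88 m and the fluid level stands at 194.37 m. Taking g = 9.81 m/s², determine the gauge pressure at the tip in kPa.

Pressure head ψ = h − z = 194.37 − 158.88 = 35.49 m.
P = ρgψ = 1031 × 9.81 × 35.49 = 358950 Pa ≈ 359 kPa.

P ≈ 359 kPa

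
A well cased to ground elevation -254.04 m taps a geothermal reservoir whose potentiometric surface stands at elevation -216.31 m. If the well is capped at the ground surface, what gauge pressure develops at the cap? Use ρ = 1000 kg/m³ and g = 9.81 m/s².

Head above the cap: Δh = -216.31 − (-254.04) = 37.73 m.
P = ρgΔh = 1000 × 9.81 × 37.73 = 370131 Pa ≈ 370 kPa.

P ≈ 370 kPa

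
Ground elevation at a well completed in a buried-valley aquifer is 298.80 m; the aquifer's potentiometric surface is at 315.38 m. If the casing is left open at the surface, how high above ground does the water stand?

≈ 16.58 m above ground

Water rises to the potentiometric surface, so the rise above ground = 315.38 − 298.80 = 16.58 m.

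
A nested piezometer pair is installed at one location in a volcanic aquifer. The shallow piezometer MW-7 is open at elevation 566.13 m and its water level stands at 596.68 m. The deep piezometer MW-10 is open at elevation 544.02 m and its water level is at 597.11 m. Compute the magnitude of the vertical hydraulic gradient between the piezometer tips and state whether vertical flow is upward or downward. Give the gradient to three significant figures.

Total head at MW-7: h = 596.68 m (water level in the standpipe).
Total head at MW-10: h = 597.11 m.
Δh = h(MW-7) − h(MW-10) = 596.68 − 597.11 = -0.43 m.
Vertical separation Δz = 566.13 − 544.02 = 22.11 m.
|i_v| = |Δh| / Δz = 0.43 / 22.11 = 0.0194.
Head is higher in the deep piezometer, so vertical flow is upward (discharge condition).

|i_v| ≈ 0.0194; vertical flow is upward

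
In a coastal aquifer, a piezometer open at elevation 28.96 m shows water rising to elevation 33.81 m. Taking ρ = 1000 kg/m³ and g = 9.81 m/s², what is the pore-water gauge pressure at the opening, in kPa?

Pressure head ψ = h − z = 33.81 − 28.96 = 4.85 m.
P = ρgψ = 1000 × 9.81 × 4.85 = 47578 Pa ≈ 47.6 kPa.

P ≈ 47.6 kPa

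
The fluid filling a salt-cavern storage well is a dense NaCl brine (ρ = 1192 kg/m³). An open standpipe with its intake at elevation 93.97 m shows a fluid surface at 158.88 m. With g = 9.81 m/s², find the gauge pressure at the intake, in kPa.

P ≈ 759 kPa

Pressure head ψ = h − z = 158.88 − 93.97 = 64.91 m.
P = ρgψ = 1192 × 9.81 × 64.91 = 759026 Pa ≈ 759 kPa.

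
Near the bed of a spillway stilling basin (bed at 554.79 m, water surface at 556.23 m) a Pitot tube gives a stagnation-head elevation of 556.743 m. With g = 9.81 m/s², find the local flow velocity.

Near the bed, under hydrostatic conditions, the piezometric head (z + ψ) equals the free-surface elevation, 556.23 m.
Velocity head = total − piezometric = 556.743 − 556.23 = 0.513 m.
v = √(2g·h_v) = √(2 × 9.81 × 0.513) = 3.17 m/s.

v ≈ 3.17 m/s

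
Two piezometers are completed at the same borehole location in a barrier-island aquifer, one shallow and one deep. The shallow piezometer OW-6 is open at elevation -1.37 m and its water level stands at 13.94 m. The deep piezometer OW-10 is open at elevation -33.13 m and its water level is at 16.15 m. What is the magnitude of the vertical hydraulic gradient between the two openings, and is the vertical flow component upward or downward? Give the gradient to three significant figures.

|i_v| ≈ 0.0696; vertical flow is upward

Total head at OW-6: h = 13.94 m (water level in the standpipe).
Total head at OW-10: h = 16.15 m.
Δh = h(OW-6) − h(OW-10) = 13.94 − 16.15 = -2.21 m.
Vertical separation Δz = -1.37 − (-33.13) = 31.76 m.
|i_v| = |Δh| / Δz = 2.21 / 31.76 = 0.0696.
Head is higher in the deep piezometer, so vertical flow is upward (discharge condition).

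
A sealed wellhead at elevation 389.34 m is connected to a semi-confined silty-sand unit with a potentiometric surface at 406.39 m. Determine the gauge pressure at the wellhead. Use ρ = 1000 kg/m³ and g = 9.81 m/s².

P ≈ 167 kPa

Head above the cap: Δh = 406.39 − 389.34 = 17.05 m.
P = ρgΔh = 1000 × 9.81 × 17.05 = 167260 Pa ≈ 167 kPa.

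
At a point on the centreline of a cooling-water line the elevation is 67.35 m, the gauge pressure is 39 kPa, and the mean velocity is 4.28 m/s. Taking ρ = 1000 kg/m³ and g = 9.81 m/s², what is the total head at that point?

h ≈ 72.26 m

Pressure head ψ = P/(ρg) = 39×1000 / (1000 × 9.81) = 3.98 m.
Velocity head = v²/(2g) = 4.28² / (2 × 9.81) = 0.934 m.
h = z + ψ + v²/(2g) = 67.35 + 3.98 + 0.934 = 72.26 m.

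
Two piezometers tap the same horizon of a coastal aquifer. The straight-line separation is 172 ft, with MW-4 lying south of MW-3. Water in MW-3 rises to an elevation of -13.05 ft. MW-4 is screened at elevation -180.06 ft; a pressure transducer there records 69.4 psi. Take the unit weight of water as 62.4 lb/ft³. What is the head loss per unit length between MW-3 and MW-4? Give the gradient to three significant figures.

i ≈ 0.0399 ft/ft

Total head at MW-3: h = -13.05 ft (water level in the piezometer is the total head).
Pressure head at MW-4: ψ = 144·P/γ = 144 × 69.4 / 62.4 = 160.15 ft.
Total head at MW-4: h = z + ψ = -180.06 + 160.15 = -19.91 ft.
Head difference: h(MW-3) − h(MW-4) = -13.05 − (-19.91) = 6.86 ft.
Hydraulic gradient: i = |Δh| / L = 6.86 / 172 = 0.0399.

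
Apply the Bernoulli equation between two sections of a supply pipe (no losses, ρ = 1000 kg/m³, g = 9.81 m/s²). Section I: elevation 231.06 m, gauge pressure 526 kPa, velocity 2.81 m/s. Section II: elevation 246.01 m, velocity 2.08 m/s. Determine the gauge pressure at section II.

P₂ ≈ 381 kPa

Pressure head at I: ψ₁ = P₁/(ρg) = 526×1000 / (1000 × 9.81) = 53.62 m.
Velocity heads: v₁²/2g = 2.81²/19.62 = 0.402 m; v₂²/2g = 2.08²/19.62 = 0.221 m.
Total head H = z₁ + ψ₁ + v₁²/2g = 231.06 + 53.62 + 0.402 = 285.08 m.
ψ₂ = H − z₂ − v₂²/2g = 285.08 − 246.01 − 0.221 = 38.85 m.
P₂ = ρgψ₂ = 1000 × 9.81 × 38.85 ≈ 381 kPa.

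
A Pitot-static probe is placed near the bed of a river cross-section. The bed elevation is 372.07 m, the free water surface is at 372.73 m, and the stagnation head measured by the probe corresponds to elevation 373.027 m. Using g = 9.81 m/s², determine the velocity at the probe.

v ≈ 2.41 m/s

Near the bed, under hydrostatic conditions, the piezometric head (z + ψ) equals the free-surface elevation, 372.73 m.
Velocity head = total − piezometric = 373.027 − 372.73 = 0.297 m.
v = √(2g·h_v) = √(2 × 9.81 × 0.297) = 2.41 m/s.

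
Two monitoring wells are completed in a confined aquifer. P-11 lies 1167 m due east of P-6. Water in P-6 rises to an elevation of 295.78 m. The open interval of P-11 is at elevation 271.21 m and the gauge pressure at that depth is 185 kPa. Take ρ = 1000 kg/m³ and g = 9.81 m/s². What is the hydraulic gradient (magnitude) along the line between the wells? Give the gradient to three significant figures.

i ≈ 0.00489

Total head at P-6: h = 295.78 m (water level in the piezometer is the total head).
Pressure head at P-11: ψ = P/(ρg) = 185×1000 / (1000 × 9.81) = 18.86 m.
Total head at P-11: h = z + ψ = 271.21 + 18.86 = 290.07 m.
Head difference: h(P-6) − h(P-11) = 295.78 − 290.07 = 5.71 m.
Hydraulic gradient: i = |Δh| / L = 5.71 / 1167 = 0.00489.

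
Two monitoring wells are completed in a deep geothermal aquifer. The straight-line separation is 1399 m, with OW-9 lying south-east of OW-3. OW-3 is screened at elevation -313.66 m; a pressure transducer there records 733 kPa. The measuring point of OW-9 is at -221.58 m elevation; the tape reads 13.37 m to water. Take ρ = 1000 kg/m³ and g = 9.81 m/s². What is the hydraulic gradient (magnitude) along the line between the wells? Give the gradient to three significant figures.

Pressure head at OW-3: ψ = P/(ρg) = 733×1000 / (1000 × 9.81) = 74.72 m.
Total head at OW-3: h = z + ψ = -313.66 + 74.72 = -238.94 m.
Total head at OW-9: h = -221.58 − 13.37 = -234.95 m.
Head difference: h(OW-3) − h(OW-9) = -238.94 − (-234.95) = -3.99 m.
Hydraulic gradient: i = |Δh| / L = 3.99 / 1399 = 0.00285.

i ≈ 0.00285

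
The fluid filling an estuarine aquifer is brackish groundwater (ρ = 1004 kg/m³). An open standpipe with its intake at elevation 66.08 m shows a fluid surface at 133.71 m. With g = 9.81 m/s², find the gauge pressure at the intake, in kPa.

Pressure head ψ = h − z = 133.71 − 66.08 = 67.63 m.
P = ρgψ = 1004 × 9.81 × 67.63 = 666104 Pa ≈ 666 kPa.

P ≈ 666 kPa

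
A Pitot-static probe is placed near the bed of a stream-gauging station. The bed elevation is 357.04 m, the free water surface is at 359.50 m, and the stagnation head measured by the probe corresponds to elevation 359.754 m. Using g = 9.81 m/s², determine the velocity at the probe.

Near the bed, under hydrostatic conditions, the piezometric head (z + ψ) equals the free-surface elevation, 359.50 m.
Velocity head = total − piezometric = 359.754 − 359.50 = 0.254 m.
v = √(2g·h_v) = √(2 × 9.81 × 0.254) = 2.23 m/s.

v ≈ 2.23 m/s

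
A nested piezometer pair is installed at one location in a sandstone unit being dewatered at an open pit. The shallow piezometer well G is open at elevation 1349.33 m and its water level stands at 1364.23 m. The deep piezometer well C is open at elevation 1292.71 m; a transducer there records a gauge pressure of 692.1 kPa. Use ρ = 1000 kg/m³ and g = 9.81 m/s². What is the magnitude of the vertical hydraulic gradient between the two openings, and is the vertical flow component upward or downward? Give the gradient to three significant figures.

|i_v| ≈ 0.0171; vertical flow is downward

Total head at well G: h = 1364.23 m (water level in the standpipe).
Pressure head at well C: ψ = P/(ρg) = 692.1×1000 / (1000 × 9.81) = 70.55 m.
Total head at well C: h = z + ψ = 1292.71 + 70.55 = 1363.26 m.
Δh = h(well G) − h(well C) = 1364.23 − 1363.26 = 0.97 m.
Vertical separation Δz = 1349.33 − 1292.71 = 56.62 m.
|i_v| = |Δh| / Δz = 0.97 / 56.62 = 0.0171.
Head is higher in the shallow piezometer, so vertical flow is downward (recharge condition).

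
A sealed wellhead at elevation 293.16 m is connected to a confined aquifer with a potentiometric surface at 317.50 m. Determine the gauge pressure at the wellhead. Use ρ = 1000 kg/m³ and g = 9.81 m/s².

Head above the cap: Δh = 317.50 − 293.16 = 24.34 m.
P = ρgΔh = 1000 × 9.81 × 24.34 = 238775 Pa ≈ 239 kPa.

P ≈ 239 kPa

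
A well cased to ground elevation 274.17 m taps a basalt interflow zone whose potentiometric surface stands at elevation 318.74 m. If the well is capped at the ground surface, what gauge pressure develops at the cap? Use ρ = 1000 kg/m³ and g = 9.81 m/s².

Head above the cap: Δh = 318.74 − 274.17 = 44.57 m.
P = ρgΔh = 1000 × 9.81 × 44.57 = 437232 Pa ≈ 437 kPa.

P ≈ 437 kPa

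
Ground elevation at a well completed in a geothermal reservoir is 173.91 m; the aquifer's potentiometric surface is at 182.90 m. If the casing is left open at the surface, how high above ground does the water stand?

Water rises to the potentiometric surface, so the rise above ground = 182.90 − 173.91 = 8.99 m.

≈ 8.99 m above ground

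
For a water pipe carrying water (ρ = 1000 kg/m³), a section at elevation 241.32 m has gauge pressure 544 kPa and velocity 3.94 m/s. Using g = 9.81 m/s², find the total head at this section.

h ≈ 297.56 m

Pressure head ψ = P/(ρg) = 544×1000 / (1000 × 9.81) = 55.45 m.
Velocity head = v²/(2g) = 3.94² / (2 × 9.81) = 0.791 m.
h = z + ψ + v²/(2g) = 241.32 + 55.45 + 0.791 = 297.56 m.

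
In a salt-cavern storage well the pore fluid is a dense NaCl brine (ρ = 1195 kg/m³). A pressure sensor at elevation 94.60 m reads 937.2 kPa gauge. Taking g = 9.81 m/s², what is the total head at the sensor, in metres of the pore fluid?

h ≈ 174.55 m

ψ = P/(ρg) = 937.2×1000 / (1195 × 9.81) = 79.95 m.
h = z + ψ = 94.60 + 79.95 = 174.55 m.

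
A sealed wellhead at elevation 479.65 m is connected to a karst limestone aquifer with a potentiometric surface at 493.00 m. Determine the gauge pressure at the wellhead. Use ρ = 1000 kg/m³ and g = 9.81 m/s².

Head above the cap: Δh = 493.00 − 479.65 = 13.35 m.
P = ρgΔh = 1000 × 9.81 × 13.35 = 130964 Pa ≈ 131 kPa.

P ≈ 131 kPa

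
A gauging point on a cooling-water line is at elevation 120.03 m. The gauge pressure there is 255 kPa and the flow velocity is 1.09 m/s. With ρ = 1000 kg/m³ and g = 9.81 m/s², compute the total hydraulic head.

Pressure head ψ = P/(ρg) = 255×1000 / (1000 × 9.81) = 25.99 m.
Velocity head = v²/(2g) = 1.09² / (2 × 9.81) = 0.061 m.
h = z + ψ + v²/(2g) = 120.03 + 25.99 + 0.061 = 146.08 m.

h ≈ 146.08 m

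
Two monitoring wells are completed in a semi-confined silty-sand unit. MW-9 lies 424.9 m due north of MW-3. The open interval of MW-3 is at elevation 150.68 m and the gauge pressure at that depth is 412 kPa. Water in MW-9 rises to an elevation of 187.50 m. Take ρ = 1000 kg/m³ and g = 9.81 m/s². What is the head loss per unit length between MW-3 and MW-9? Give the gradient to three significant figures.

Pressure head at MW-3: ψ = P/(ρg) = 412×1000 / (1000 × 9.81) = 42.00 m.
Total head at MW-3: h = z + ψ = 150.68 + 42.00 = 192.68 m.
Total head at MW-9: h = 187.50 m (water level in the piezometer is the total head).
Head difference: h(MW-3) − h(MW-9) = 192.68 − 187.50 = 5.18 m.
Hydraulic gradient: i = |Δh| / L = 5.18 / 424.9 = 0.0122.

i ≈ 0.0122 m/m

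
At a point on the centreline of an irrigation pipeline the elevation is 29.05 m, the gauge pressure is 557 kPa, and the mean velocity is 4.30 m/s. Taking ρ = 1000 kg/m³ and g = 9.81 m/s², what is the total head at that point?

h ≈ 86.77 m

Pressure head ψ = P/(ρg) = 557×1000 / (1000 × 9.81) = 56.78 m.
Velocity head = v²/(2g) = 4.30² / (2 × 9.81) = 0.942 m.
h = z + ψ + v²/(2g) = 29.05 + 56.78 + 0.942 = 86.77 m.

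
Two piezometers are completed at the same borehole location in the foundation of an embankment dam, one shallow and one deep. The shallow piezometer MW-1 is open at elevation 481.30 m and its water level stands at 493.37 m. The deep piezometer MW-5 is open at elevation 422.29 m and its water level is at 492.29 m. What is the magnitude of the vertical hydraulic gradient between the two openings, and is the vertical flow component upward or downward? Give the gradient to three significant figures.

|i_v| ≈ 0.0183; vertical flow is downward

Total head at MW-1: h = 493.37 m (water level in the standpipe).
Total head at MW-5: h = 492.29 m.
Δh = h(MW-1) − h(MW-5) = 493.37 − 492.29 = 1.08 m.
Vertical separation Δz = 481.30 − 422.29 = 59.01 m.
|i_v| = |Δh| / Δz = 1.08 / 59.01 = 0.0183.
Head is higher in the shallow piezometer, so vertical flow is downward (recharge condition).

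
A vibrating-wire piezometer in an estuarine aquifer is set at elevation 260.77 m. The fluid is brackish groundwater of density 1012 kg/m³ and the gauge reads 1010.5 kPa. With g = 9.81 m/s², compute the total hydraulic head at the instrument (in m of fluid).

h ≈ 362.56 m

ψ = P/(ρg) = 1010.5×1000 / (1012 × 9.81) = 101.79 m.
h = z + ψ = 260.77 + 101.79 = 362.56 m.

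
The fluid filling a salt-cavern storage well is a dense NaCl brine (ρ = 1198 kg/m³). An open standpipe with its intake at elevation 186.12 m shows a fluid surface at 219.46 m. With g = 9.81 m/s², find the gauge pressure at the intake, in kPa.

P ≈ 392 kPa

Pressure head ψ = h − z = 219.46 − 186.12 = 33.34 m.
P = ρgψ = 1198 × 9.81 × 33.34 = 391824 Pa ≈ 392 kPa.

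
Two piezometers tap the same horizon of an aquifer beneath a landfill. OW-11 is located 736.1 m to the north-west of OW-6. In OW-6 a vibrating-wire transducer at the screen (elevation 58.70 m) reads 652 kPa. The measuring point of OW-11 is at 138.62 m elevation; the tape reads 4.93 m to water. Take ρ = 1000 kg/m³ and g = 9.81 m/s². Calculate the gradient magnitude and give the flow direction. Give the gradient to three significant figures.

i ≈ 0.0116; groundwater flows toward the south-east

Pressure head at OW-6: ψ = P/(ρg) = 652×1000 / (1000 × 9.81) = 66.46 m.
Total head at OW-6: h = z + ψ = 58.70 + 66.46 = 125.16 m.
Total head at OW-11: h = 138.62 − 4.93 = 133.69 m.
Head difference: h(OW-6) − h(OW-11) = 125.16 − 133.69 = -8.53 m.
Hydraulic gradient: i = |Δh| / L = 8.53 / 736.1 = 0.0116.
Flow is from higher to lower head: from OW-11 toward OW-6, i.e. toward the south-east.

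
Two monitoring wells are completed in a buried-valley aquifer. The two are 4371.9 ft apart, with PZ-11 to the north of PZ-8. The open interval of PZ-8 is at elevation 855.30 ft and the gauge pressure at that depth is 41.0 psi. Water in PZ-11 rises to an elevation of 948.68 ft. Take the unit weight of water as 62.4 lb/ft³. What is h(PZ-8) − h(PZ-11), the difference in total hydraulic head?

Δh ≈ 1.24 ft

Pressure head at PZ-8: ψ = 144·P/γ = 144 × 41.0 / 62.4 = 94.62 ft.
Total head at PZ-8: h = z + ψ = 855.30 + 94.62 = 949.92 ft.
Total head at PZ-11: h = 948.68 ft (water level in the piezometer is the total head).
Head difference: h(PZ-8) − h(PZ-11) = 949.92 − 948.68 = 1.24 ft.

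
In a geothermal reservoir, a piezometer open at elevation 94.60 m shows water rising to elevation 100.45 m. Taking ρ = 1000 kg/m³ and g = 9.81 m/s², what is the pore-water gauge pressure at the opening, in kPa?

Pressure head ψ = h − z = 100.45 − 94.60 = 5.85 m.
P = ρgψ = 1000 × 9.81 × 5.85 = 57388 Pa ≈ 57.4 kPa.

P ≈ 57.4 kPa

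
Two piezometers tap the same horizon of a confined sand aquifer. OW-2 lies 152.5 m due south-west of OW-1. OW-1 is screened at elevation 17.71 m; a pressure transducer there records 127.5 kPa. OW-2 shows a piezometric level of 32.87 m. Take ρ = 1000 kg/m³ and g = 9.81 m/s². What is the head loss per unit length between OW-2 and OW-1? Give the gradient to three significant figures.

Pressure head at OW-1: ψ = P/(ρg) = 127.5×1000 / (1000 × 9.81) = 13.00 m.
Total head at OW-1: h = z + ψ = 17.71 + 13.00 = 30.71 m.
Total head at OW-2: h = 32.87 m (water level in the piezometer is the total head).
Head difference: h(OW-1) − h(OW-2) = 30.71 − 32.87 = -2.16 m.
Hydraulic gradient: i = |Δh| / L = 2.16 / 152.5 = 0.0142.

i ≈ 0.0142 m/m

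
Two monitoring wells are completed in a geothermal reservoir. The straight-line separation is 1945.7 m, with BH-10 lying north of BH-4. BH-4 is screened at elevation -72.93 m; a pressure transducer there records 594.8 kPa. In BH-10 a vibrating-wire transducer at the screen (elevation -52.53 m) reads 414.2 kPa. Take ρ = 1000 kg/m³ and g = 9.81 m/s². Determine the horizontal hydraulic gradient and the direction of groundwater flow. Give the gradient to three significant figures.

i ≈ 0.00102; groundwater flows toward the south

Pressure head at BH-4: ψ = P/(ρg) = 594.8×1000 / (1000 × 9.81) = 60.63 m.
Total head at BH-4: h = z + ψ = -72.93 + 60.63 = -12.30 m.
Pressure head at BH-10: ψ = P/(ρg) = 414.2×1000 / (1000 × 9.81) = 42.22 m.
Total head at BH-10: h = z + ψ = -52.53 + 42.22 = -10.31 m.
Head difference: h(BH-4) − h(BH-10) = -12.30 − (-10.31) = -1.99 m.
Hydraulic gradient: i = |Δh| / L = 1.99 / 1945.7 = 0.00102.
Flow is from higher to lower head: from BH-10 toward BH-4, i.e. toward the south.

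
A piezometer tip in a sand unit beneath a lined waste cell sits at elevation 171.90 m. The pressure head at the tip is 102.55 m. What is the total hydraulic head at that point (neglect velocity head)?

h ≈ 274.45 m

h = z + ψ = 171.90 + 102.55 = 274.45 m.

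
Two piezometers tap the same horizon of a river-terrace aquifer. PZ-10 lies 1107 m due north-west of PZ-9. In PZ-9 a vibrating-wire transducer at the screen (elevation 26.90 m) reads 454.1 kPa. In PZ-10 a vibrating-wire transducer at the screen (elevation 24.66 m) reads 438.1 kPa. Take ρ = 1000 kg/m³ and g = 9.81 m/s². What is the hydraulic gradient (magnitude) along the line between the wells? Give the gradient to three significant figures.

Pressure head at PZ-9: ψ = P/(ρg) = 454.1×1000 / (1000 × 9.81) = 46.29 m.
Total head at PZ-9: h = z + ψ = 26.90 + 46.29 = 73.19 m.
Pressure head at PZ-10: ψ = P/(ρg) = 438.1×1000 / (1000 × 9.81) = 44.66 m.
Total head at PZ-10: h = z + ψ = 24.66 + 44.66 = 69.32 m.
Head difference: h(PZ-9) − h(PZ-10) = 73.19 − 69.32 = 3.87 m.
Hydraulic gradient: i = |Δh| / L = 3.87 / 1107 = 0.00350.

i ≈ 0.00350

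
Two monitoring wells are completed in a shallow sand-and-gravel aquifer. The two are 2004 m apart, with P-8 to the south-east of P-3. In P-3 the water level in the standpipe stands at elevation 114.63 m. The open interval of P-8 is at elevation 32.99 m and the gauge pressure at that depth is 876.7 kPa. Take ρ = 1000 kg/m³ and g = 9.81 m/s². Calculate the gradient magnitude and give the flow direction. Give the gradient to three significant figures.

Total head at P-3: h = 114.63 m (water level in the piezometer is the total head).
Pressure head at P-8: ψ = P/(ρg) = 876.7×1000 / (1000 × 9.81) = 89.37 m.
Total head at P-8: h = z + ψ = 32.99 + 89.37 = 122.36 m.
Head difference: h(P-3) − h(P-8) = 114.63 − 122.36 = -7.73 m.
Hydraulic gradient: i = |Δh| / L = 7.73 / 2004 = 0.00386.
Flow is from higher to lower head: from P-8 toward P-3, i.e. toward the north-west.

i ≈ 0.00386; groundwater flows toward the north-west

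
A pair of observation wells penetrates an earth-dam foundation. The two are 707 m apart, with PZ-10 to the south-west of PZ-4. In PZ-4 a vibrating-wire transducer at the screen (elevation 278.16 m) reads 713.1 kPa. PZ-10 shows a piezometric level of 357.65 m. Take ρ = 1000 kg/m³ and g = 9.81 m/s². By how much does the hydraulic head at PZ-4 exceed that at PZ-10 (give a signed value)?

Δh ≈ -6.80 m

Pressure head at PZ-4: ψ = P/(ρg) = 713.1×1000 / (1000 × 9.81) = 72.69 m.
Total head at PZ-4: h = z + ψ = 278.16 + 72.69 = 350.85 m.
Total head at PZ-10: h = 357.65 m (water level in the piezometer is the total head).
Head difference: h(PZ-4) − h(PZ-10) = 350.85 − 357.65 = -6.80 m.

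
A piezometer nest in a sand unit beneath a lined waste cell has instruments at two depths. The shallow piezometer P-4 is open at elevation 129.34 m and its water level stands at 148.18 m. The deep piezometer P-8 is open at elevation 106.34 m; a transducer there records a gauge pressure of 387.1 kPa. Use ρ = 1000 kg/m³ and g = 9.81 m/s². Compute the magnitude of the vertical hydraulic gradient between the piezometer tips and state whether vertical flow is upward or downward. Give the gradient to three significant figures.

Total head at P-4: h = 148.18 m (water level in the standpipe).
Pressure head at P-8: ψ = P/(ρg) = 387.1×1000 / (1000 × 9.81) = 39.46 m.
Total head at P-8: h = z + ψ = 106.34 + 39.46 = 145.80 m.
Δh = h(P-4) − h(P-8) = 148.18 − 145.80 = 2.38 m.
Vertical separation Δz = 129.34 − 106.34 = 23.00 m.
|i_v| = |Δh| / Δz = 2.38 / 23.00 = 0.103.
Head is higher in the shallow piezometer, so vertical flow is downward (recharge condition).

|i_v| ≈ 0.103; vertical flow is downward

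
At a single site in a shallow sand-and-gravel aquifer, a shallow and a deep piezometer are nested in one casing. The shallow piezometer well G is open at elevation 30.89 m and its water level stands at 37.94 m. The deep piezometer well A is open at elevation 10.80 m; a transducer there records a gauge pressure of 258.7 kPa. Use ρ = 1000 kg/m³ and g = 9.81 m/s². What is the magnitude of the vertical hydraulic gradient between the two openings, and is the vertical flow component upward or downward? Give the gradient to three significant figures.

|i_v| ≈ 0.0383; vertical flow is downward

Total head at well G: h = 37.94 m (water level in the standpipe).
Pressure head at well A: ψ = P/(ρg) = 258.7×1000 / (1000 × 9.81) = 26.37 m.
Total head at well A: h = z + ψ = 10.80 + 26.37 = 37.17 m.
Δh = h(well G) − h(well A) = 37.94 − 37.17 = 0.77 m.
Vertical separation Δz = 30.89 − 10.80 = 20.09 m.
|i_v| = |Δh| / Δz = 0.77 / 20.09 = 0.0383.
Head is higher in the shallow piezometer, so vertical flow is downward (recharge condition).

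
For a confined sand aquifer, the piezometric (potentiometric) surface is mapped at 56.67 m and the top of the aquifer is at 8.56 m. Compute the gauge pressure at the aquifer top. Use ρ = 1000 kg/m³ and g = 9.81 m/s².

P ≈ 472 kPa

Pressure head at the aquifer top: ψ = h − z = 56.67 − 8.56 = 48.11 m.
P = ρgψ = 1000 × 9.81 × 48.11 = 471959 Pa ≈ 472 kPa.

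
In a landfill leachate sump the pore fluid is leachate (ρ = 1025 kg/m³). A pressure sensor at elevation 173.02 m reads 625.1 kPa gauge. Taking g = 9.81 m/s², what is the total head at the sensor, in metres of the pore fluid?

h ≈ 235.19 m

ψ = P/(ρg) = 625.1×1000 / (1025 × 9.81) = 62.17 m.
h = z + ψ = 173.02 + 62.17 = 235.19 m.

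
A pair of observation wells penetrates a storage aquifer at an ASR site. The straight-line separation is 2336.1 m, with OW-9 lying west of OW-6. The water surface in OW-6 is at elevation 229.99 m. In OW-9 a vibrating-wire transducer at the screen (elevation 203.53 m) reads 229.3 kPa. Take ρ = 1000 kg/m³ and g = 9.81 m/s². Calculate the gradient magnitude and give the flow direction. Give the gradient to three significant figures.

i ≈ 0.00132; groundwater flows toward the west

Total head at OW-6: h = 229.99 m (water level in the piezometer is the total head).
Pressure head at OW-9: ψ = P/(ρg) = 229.3×1000 / (1000 × 9.81) = 23.37 m.
Total head at OW-9: h = z + ψ = 203.53 + 23.37 = 226.90 m.
Head difference: h(OW-6) − h(OW-9) = 229.99 − 226.90 = 3.09 m.
Hydraulic gradient: i = |Δh| / L = 3.09 / 2336.1 = 0.00132.
Flow is from higher to lower head: from OW-6 toward OW-9, i.e. toward the west.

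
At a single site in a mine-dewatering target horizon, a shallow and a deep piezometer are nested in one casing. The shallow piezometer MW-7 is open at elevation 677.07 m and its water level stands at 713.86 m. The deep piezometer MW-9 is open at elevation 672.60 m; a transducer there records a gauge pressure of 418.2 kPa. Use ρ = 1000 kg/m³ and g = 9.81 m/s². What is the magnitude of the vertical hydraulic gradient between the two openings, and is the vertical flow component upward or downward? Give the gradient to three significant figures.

|i_v| ≈ 0.306; vertical flow is upward

Total head at MW-7: h = 713.86 m (water level in the standpipe).
Pressure head at MW-9: ψ = P/(ρg) = 418.2×1000 / (1000 × 9.81) = 42.63 m.
Total head at MW-9: h = z + ψ = 672.60 + 42.63 = 715.23 m.
Δh = h(MW-7) − h(MW-9) = 713.86 − 715.23 = -1.37 m.
Vertical separation Δz = 677.07 − 672.60 = 4.47 m.
|i_v| = |Δh| / Δz = 1.37 / 4.47 = 0.306.
Head is higher in the deep piezometer, so vertical flow is upward (discharge condition).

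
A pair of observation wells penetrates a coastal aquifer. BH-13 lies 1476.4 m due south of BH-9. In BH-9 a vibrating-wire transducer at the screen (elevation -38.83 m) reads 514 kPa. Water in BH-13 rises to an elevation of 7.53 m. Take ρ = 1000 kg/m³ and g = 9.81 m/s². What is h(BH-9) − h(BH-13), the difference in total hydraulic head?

Δh ≈ 6.04 m

Pressure head at BH-9: ψ = P/(ρg) = 514×1000 / (1000 × 9.81) = 52.40 m.
Total head at BH-9: h = z + ψ = -38.83 + 52.40 = 13.57 m.
Total head at BH-13: h = 7.53 m (water level in the piezometer is the total head).
Head difference: h(BH-9) − h(BH-13) = 13.57 − 7.53 = 6.04 m.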